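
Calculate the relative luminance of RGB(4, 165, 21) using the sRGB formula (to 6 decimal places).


Linearize each channel (sRGB transfer function): c = v/255; c_lin = c/12.92 if c ≤ 0.04045, else ((c+0.055)/1.055)^2.4
  R: 4/255 ≈ 0.015686 ≤ 0.04045 → 0.015686/12.92 ≈ 0.001214
  G: 165/255 ≈ 0.647059 > 0.04045 → ((0.647059+0.055)/1.055)^2.4 ≈ 0.376262
  B: 21/255 ≈ 0.082353 > 0.04045 → ((0.082353+0.055)/1.055)^2.4 ≈ 0.007499
R_lin = 0.001214, G_lin = 0.376262, B_lin = 0.007499
L = 0.2126×R + 0.7152×G + 0.0722×B
L = 0.2126×0.001214 + 0.7152×0.376262 + 0.0722×0.007499
L ≈ 0.269902


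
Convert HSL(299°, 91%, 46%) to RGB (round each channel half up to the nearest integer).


H=299°, S=0.91, L=0.46
C = (1-|2L-1|)×S = (1-|-0.08|)×0.91 = 0.8372
H' = H/60 = 299/60 ≈ 4.9833; X = C×(1-|H' mod 2 - 1|) ≈ 0.8232
m = L - C/2 = 0.46 - 0.4186 = 0.0414
Sector ⌊H'⌋ = 4 → (R',G',B') = (≈0.8232, 0.0, 0.8372)
RGB = ((R'+m)×255, (G'+m)×255, (B'+m)×255) = (220.4849, 10.557, 224.043)
Round half up → RGB(220, 11, 224)


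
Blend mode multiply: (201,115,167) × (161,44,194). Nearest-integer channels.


Multiply: C = A×B/255, rounded to nearest integer
R: 201×161/255 = 32361/255 ≈ 126.906 → 127
G: 115×44/255 = 5060/255 ≈ 19.843 → 20
B: 167×194/255 = 32398/255 ≈ 127.051 → 127
= RGB(127, 20, 127)


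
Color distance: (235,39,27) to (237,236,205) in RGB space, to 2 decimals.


d = √[(R₁-R₂)² + (G₁-G₂)² + (B₁-B₂)²]
d = √[(235-237)² + (39-236)² + (27-205)²]
d = √[4 + 38809 + 31684]
d = √70497
d ≈ 265.51


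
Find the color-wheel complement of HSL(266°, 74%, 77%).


Complement = opposite side of color wheel = hue + 180°
H' = (266 + 180) mod 360 = 86°
S and L unchanged.
= HSL(86°, 74%, 77%)


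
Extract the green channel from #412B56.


Color: #412B56
R = 41 = 65
G = 2B = 43
B = 56 = 86
Green = 43


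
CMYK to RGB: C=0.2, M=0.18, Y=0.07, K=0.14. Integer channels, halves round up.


R = 255 × (1-C) × (1-K) = 255 × 0.80 × 0.86 = 175.44 → 175
G = 255 × (1-M) × (1-K) = 255 × 0.82 × 0.86 = 179.826 → 180
B = 255 × (1-Y) × (1-K) = 255 × 0.93 × 0.86 = 203.949 → 204
= RGB(175, 180, 204)


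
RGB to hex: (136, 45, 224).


R = 136 → 88 (hex)
G = 45 → 2D (hex)
B = 224 → E0 (hex)
Hex = #882DE0


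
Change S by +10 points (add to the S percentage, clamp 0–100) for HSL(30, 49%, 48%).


Original S = 49%
Adjustment = +10 percentage points
New S = 49 + (10) = 59
Clamp to [0, 100] → 59
= HSL(30°, 59%, 48%)


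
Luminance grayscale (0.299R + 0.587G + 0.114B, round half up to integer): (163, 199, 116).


Gray = 0.299×R + 0.587×G + 0.114×B
Gray = 0.299×163 + 0.587×199 + 0.114×116
Gray = 48.737 + 116.813 + 13.224
Gray = 178.774 → round half up → 179
Gray = 179


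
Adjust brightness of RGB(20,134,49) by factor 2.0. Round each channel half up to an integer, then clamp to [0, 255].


Multiply each channel by 2.0, round half up, clamp to [0, 255]
R: 20×2.0 = 40
G: 134×2.0 = 268 → clamp → 255
B: 49×2.0 = 98
= RGB(40, 255, 98)


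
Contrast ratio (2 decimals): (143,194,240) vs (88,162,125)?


Linearize each sRGB channel c=v/255: c/12.92 if c ≤ 0.04045 else ((c+0.055)/1.055)^2.4
L = 0.2126×R_lin + 0.7152×G_lin + 0.0722×B_lin
Color 1 (143,194,240):
  R=143: 143/255≈0.5608 > 0.04045 → ((0.5608+0.055)/1.055)^2.4 ≈ 0.27468
  G=194: 194/255≈0.7608 > 0.04045 → ((0.7608+0.055)/1.055)^2.4 ≈ 0.53948
  B=240: 240/255≈0.9412 > 0.04045 → ((0.9412+0.055)/1.055)^2.4 ≈ 0.87137
  L1 = 0.2126×0.27468 + 0.7152×0.53948 + 0.0722×0.87137 ≈ 0.50714
Color 2 (88,162,125):
  R=88: 88/255≈0.3451 > 0.04045 → ((0.3451+0.055)/1.055)^2.4 ≈ 0.09759
  G=162: 162/255≈0.6353 > 0.04045 → ((0.6353+0.055)/1.055)^2.4 ≈ 0.36131
  B=125: 125/255≈0.4902 > 0.04045 → ((0.4902+0.055)/1.055)^2.4 ≈ 0.20508
  L2 = 0.2126×0.09759 + 0.7152×0.36131 + 0.0722×0.20508 ≈ 0.29396
Lighter = 0.50714, Darker = 0.29396
Ratio = (L_lighter + 0.05) / (L_darker + 0.05)
Ratio = (0.50714 + 0.05) / (0.29396 + 0.05) = 0.55714 / 0.34396 ≈ 1.6198
Ratio ≈ 1.62:1


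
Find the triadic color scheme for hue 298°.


Triadic: equally spaced at 120° intervals
H1 = 298°
H2 = (298 + 120) mod 360 = 58°
H3 = (298 + 240) mod 360 = 178°
Triadic = 298°, 58°, 178°


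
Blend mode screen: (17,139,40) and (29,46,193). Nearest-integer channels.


Screen: C = 255 - (255-A)×(255-B)/255, rounded to nearest integer
R: 255 - (255-17)×(255-29)/255 = 255 - 53788/255 ≈ 255 - 210.933 = 44.067 → 44
G: 255 - (255-139)×(255-46)/255 = 255 - 24244/255 ≈ 255 - 95.075 = 159.925 → 160
B: 255 - (255-40)×(255-193)/255 = 255 - 13330/255 ≈ 255 - 52.275 = 202.725 → 203
= RGB(44, 160, 203)


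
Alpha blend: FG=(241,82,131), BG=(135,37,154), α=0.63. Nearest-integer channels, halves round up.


C = α×F + (1-α)×B, with 1-α = 0.37
R: 0.63×241 + 0.37×135 = 151.83 + 49.95 = 201.78 → 202
G: 0.63×82 + 0.37×37 = 51.66 + 13.69 = 65.35 → 65
B: 0.63×131 + 0.37×154 = 82.53 + 56.98 = 139.51 → 140
= RGB(202, 65, 140)


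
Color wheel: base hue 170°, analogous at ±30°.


Base hue: 170°
Left analog: (170 - 30) mod 360 = 140°
Right analog: (170 + 30) mod 360 = 200°
Analogous hues = 140° and 200°


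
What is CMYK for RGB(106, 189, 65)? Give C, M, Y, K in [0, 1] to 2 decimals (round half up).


R'=106/255≈0.4157, G'=189/255≈0.7412, B'=65/255≈0.2549
K = 1 - max(R',G',B') = 1 - 189/255 = 66/255 = 0.25882… → 0.26
(1-R'-K)/(1-K) simplifies to (max-R)/max with max = 189:
C = (189-106)/189 = 83/189 = 0.43915… → 0.44
M = (189-189)/189 = 0/189 = 0 → 0.00
Y = (189-65)/189 = 124/189 = 0.65608… → 0.66
= CMYK(0.44, 0.00, 0.66, 0.26)


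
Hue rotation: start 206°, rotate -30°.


New hue = (H + rotation) mod 360
New hue = (206 -30) mod 360
= 176 mod 360
= 176°


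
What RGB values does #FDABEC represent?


FD → 253 (R)
AB → 171 (G)
EC → 236 (B)
= RGB(253, 171, 236)


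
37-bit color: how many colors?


Colors = 2^bits = 2^37
= 137,438,953,472 colors


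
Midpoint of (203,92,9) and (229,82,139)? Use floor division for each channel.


Midpoint: each channel = ⌊(C₁+C₂)/2⌋
R: ⌊(203+229)/2⌋ = 216
G: ⌊(92+82)/2⌋ = 87
B: ⌊(9+139)/2⌋ = 74
= RGB(216, 87, 74)


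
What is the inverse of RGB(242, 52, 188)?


Invert: (255-R, 255-G, 255-B)
R: 255-242 = 13
G: 255-52 = 203
B: 255-188 = 67
= RGB(13, 203, 67)


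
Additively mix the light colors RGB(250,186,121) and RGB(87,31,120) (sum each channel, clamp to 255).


Additive: each channel = min(255, C₁+C₂)
R: 250+87 = 337 → 255
G: 186+31 = 217 → 217
B: 121+120 = 241 → 241
= RGB(255, 217, 241)


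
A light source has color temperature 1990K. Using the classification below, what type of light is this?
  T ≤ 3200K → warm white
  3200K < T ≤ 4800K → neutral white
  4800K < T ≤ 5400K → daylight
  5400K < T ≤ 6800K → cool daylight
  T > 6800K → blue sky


Temperature: 1990K
1990K ≤ 3200K → warm white
Classification: warm white


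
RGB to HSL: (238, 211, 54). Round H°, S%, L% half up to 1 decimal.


Normalize: R'=238/255≈0.9333, G'=211/255≈0.8275, B'=54/255≈0.2118
Max=238/255, Min=54/255, Δ=Max-Min=184/255
L = (Max+Min)/2 = (238+54)/510 = 292/510 = 0.57254… → L = 57.3%
L > 0.5 → S = Δ/(2-Max-Min) = 184/(510-238-54) = 184/218 = 0.84403… → S = 84.4%
(the 1/255 factors cancel in S and H, so raw channel differences can be used)
Max is R' → H = 60 × (((G-B)/Δ) mod 6) = 60 × (((211-54)/184) mod 6)
  157/184 = 0.8532…
  H = 60 × 0.8532… = 51.195…° → H = 51.2°
= HSL(51.2°, 84.4%, 57.3%)


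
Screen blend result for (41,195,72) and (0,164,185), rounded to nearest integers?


Screen: C = 255 - (255-A)×(255-B)/255, rounded to nearest integer
R: 255 - (255-41)×(255-0)/255 = 255 - 54570/255 ≈ 255 - 214.000 = 41.000 → 41
G: 255 - (255-195)×(255-164)/255 = 255 - 5460/255 ≈ 255 - 21.412 = 233.588 → 234
B: 255 - (255-72)×(255-185)/255 = 255 - 12810/255 ≈ 255 - 50.235 = 204.765 → 205
= RGB(41, 234, 205)


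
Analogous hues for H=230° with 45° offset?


Base hue: 230°
Left analog: (230 - 45) mod 360 = 185°
Right analog: (230 + 45) mod 360 = 275°
Analogous hues = 185° and 275°


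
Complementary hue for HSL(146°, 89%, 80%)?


Complement = opposite side of color wheel = hue + 180°
H' = (146 + 180) mod 360 = 326°
S and L unchanged.
= HSL(326°, 89%, 80%)


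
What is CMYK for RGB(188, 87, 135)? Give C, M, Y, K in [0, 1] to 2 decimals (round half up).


R'=188/255≈0.7373, G'=87/255≈0.3412, B'=135/255≈0.5294
K = 1 - max(R',G',B') = 1 - 188/255 = 67/255 = 0.26274… → 0.26
(1-R'-K)/(1-K) simplifies to (max-R)/max with max = 188:
C = (188-188)/188 = 0/188 = 0 → 0.00
M = (188-87)/188 = 101/188 = 0.53723… → 0.54
Y = (188-135)/188 = 53/188 = 0.28191… → 0.28
= CMYK(0.00, 0.54, 0.28, 0.26)


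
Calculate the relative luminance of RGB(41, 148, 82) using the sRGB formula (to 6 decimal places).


Linearize each channel (sRGB transfer function): c = v/255; c_lin = c/12.92 if c ≤ 0.04045, else ((c+0.055)/1.055)^2.4
  R: 41/255 ≈ 0.160784 > 0.04045 → ((0.160784+0.055)/1.055)^2.4 ≈ 0.022174
  G: 148/255 ≈ 0.580392 > 0.04045 → ((0.580392+0.055)/1.055)^2.4 ≈ 0.296138
  B: 82/255 ≈ 0.321569 > 0.04045 → ((0.321569+0.055)/1.055)^2.4 ≈ 0.084376
R_lin = 0.022174, G_lin = 0.296138, B_lin = 0.084376
L = 0.2126×R + 0.7152×G + 0.0722×B
L = 0.2126×0.022174 + 0.7152×0.296138 + 0.0722×0.084376
L ≈ 0.222604


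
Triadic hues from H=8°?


Triadic: equally spaced at 120° intervals
H1 = 8°
H2 = (8 + 120) mod 360 = 128°
H3 = (8 + 240) mod 360 = 248°
Triadic = 8°, 128°, 248°


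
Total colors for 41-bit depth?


Colors = 2^bits = 2^41
= 2,199,023,255,552 colors


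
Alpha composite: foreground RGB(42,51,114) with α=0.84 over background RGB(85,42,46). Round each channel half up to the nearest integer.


C = α×F + (1-α)×B, with 1-α = 0.16
R: 0.84×42 + 0.16×85 = 35.28 + 13.60 = 48.88 → 49
G: 0.84×51 + 0.16×42 = 42.84 + 6.72 = 49.56 → 50
B: 0.84×114 + 0.16×46 = 95.76 + 7.36 = 103.12 → 103
= RGB(49, 50, 103)


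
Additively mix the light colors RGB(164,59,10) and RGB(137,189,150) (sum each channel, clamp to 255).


Additive: each channel = min(255, C₁+C₂)
R: 164+137 = 301 → 255
G: 59+189 = 248 → 248
B: 10+150 = 160 → 160
= RGB(255, 248, 160)


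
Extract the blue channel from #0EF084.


Color: #0EF084
R = 0E = 14
G = F0 = 240
B = 84 = 132
Blue = 132


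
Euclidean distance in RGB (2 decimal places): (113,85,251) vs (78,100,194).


d = √[(R₁-R₂)² + (G₁-G₂)² + (B₁-B₂)²]
d = √[(113-78)² + (85-100)² + (251-194)²]
d = √[1225 + 225 + 3249]
d = √4699
d ≈ 68.55


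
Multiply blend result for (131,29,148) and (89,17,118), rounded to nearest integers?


Multiply: C = A×B/255, rounded to nearest integer
R: 131×89/255 = 11659/255 ≈ 45.722 → 46
G: 29×17/255 = 493/255 ≈ 1.933 → 2
B: 148×118/255 = 17464/255 ≈ 68.486 → 68
= RGB(46, 2, 68)


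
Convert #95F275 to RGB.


95 → 149 (R)
F2 → 242 (G)
75 → 117 (B)
= RGB(149, 242, 117)


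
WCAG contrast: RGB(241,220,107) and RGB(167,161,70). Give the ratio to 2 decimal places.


Linearize each sRGB channel c=v/255: c/12.92 if c ≤ 0.04045 else ((c+0.055)/1.055)^2.4
L = 0.2126×R_lin + 0.7152×G_lin + 0.0722×B_lin
Color 1 (241,220,107):
  R=241: 241/255≈0.9451 > 0.04045 → ((0.9451+0.055)/1.055)^2.4 ≈ 0.87962
  G=220: 220/255≈0.8627 > 0.04045 → ((0.8627+0.055)/1.055)^2.4 ≈ 0.71569
  B=107: 107/255≈0.4196 > 0.04045 → ((0.4196+0.055)/1.055)^2.4 ≈ 0.14703
  L1 = 0.2126×0.87962 + 0.7152×0.71569 + 0.0722×0.14703 ≈ 0.70949
Color 2 (167,161,70):
  R=167: 167/255≈0.6549 > 0.04045 → ((0.6549+0.055)/1.055)^2.4 ≈ 0.38643
  G=161: 161/255≈0.6314 > 0.04045 → ((0.6314+0.055)/1.055)^2.4 ≈ 0.35640
  B=70: 70/255≈0.2745 > 0.04045 → ((0.2745+0.055)/1.055)^2.4 ≈ 0.06125
  L2 = 0.2126×0.38643 + 0.7152×0.35640 + 0.0722×0.06125 ≈ 0.34147
Lighter = 0.70949, Darker = 0.34147
Ratio = (L_lighter + 0.05) / (L_darker + 0.05)
Ratio = (0.70949 + 0.05) / (0.34147 + 0.05) = 0.75949 / 0.39147 ≈ 1.9401
Ratio ≈ 1.94:1


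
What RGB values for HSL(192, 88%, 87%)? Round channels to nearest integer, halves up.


H=192°, S=0.88, L=0.87
C = (1-|2L-1|)×S = (1-|0.74|)×0.88 = 0.2288
H' = H/60 = 192/60 ≈ 3.2000; X = C×(1-|H' mod 2 - 1|) = 0.18304
m = L - C/2 = 0.87 - 0.1144 = 0.7556
Sector ⌊H'⌋ = 3 → (R',G',B') = (0.0, 0.18304, 0.2288)
RGB = ((R'+m)×255, (G'+m)×255, (B'+m)×255) = (192.678, 239.3532, 251.022)
Round half up → RGB(193, 239, 251)


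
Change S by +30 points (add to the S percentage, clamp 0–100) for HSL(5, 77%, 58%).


Original S = 77%
Adjustment = +30 percentage points
New S = 77 + (30) = 107
Clamp to [0, 100] → 100
= HSL(5°, 100%, 58%)


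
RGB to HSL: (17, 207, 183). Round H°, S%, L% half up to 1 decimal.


Normalize: R'=17/255≈0.0667, G'=207/255≈0.8118, B'=183/255≈0.7176
Max=207/255, Min=17/255, Δ=Max-Min=190/255
L = (Max+Min)/2 = (207+17)/510 = 224/510 = 0.43921… → L = 43.9%
L ≤ 0.5 → S = Δ/(Max+Min) = 190/(207+17) = 190/224 = 0.84821… → S = 84.8%
(the 1/255 factors cancel in S and H, so raw channel differences can be used)
Max is G' → H = 60 × ((B-R)/Δ + 2) = 60 × ((183-17)/190 + 2)
  166/190 + 2 = 0.8736… + 2 = 2.8736…
  H = 60 × 2.8736… = 172.421…° → H = 172.4°
= HSL(172.4°, 84.8%, 43.9%)


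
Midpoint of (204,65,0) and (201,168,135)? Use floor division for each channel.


Midpoint: each channel = ⌊(C₁+C₂)/2⌋
R: ⌊(204+201)/2⌋ = 202
G: ⌊(65+168)/2⌋ = 116
B: ⌊(0+135)/2⌋ = 67
= RGB(202, 116, 67)


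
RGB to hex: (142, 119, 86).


R = 142 → 8E (hex)
G = 119 → 77 (hex)
B = 86 → 56 (hex)
Hex = #8E7756


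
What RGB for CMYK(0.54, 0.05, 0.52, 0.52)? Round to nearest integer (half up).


R = 255 × (1-C) × (1-K) = 255 × 0.46 × 0.48 = 56.304 → 56
G = 255 × (1-M) × (1-K) = 255 × 0.95 × 0.48 = 116.28 → 116
B = 255 × (1-Y) × (1-K) = 255 × 0.48 × 0.48 = 58.752 → 59
= RGB(56, 116, 59)


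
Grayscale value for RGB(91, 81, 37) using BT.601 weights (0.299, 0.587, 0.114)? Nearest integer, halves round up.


Gray = 0.299×R + 0.587×G + 0.114×B
Gray = 0.299×91 + 0.587×81 + 0.114×37
Gray = 27.209 + 47.547 + 4.218
Gray = 78.974 → round half up → 79
Gray = 79


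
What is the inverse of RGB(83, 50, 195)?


Invert: (255-R, 255-G, 255-B)
R: 255-83 = 172
G: 255-50 = 205
B: 255-195 = 60
= RGB(172, 205, 60)


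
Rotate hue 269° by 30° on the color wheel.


New hue = (H + rotation) mod 360
New hue = (269 + 30) mod 360
= 299 mod 360
= 299°


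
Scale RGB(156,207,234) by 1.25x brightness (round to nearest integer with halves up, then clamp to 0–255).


Multiply each channel by 1.25, round half up, clamp to [0, 255]
R: 156×1.25 = 195
G: 207×1.25 = 258.75 → round → 259 → clamp → 255
B: 234×1.25 = 292.5 → round → 293 → clamp → 255
= RGB(195, 255, 255)


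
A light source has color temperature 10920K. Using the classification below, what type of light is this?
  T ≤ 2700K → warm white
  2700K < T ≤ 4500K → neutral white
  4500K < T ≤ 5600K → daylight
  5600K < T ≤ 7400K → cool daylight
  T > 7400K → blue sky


Temperature: 10920K
10920K > 7400K → blue sky
Classification: blue sky


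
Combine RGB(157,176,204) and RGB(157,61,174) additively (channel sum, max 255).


Additive: each channel = min(255, C₁+C₂)
R: 157+157 = 314 → 255
G: 176+61 = 237 → 237
B: 204+174 = 378 → 255
= RGB(255, 237, 255)


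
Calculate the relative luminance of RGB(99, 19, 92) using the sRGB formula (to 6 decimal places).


Linearize each channel (sRGB transfer function): c = v/255; c_lin = c/12.92 if c ≤ 0.04045, else ((c+0.055)/1.055)^2.4
  R: 99/255 ≈ 0.388235 > 0.04045 → ((0.388235+0.055)/1.055)^2.4 ≈ 0.124772
  G: 19/255 ≈ 0.074510 > 0.04045 → ((0.074510+0.055)/1.055)^2.4 ≈ 0.006512
  B: 92/255 ≈ 0.360784 > 0.04045 → ((0.360784+0.055)/1.055)^2.4 ≈ 0.107023
R_lin = 0.124772, G_lin = 0.006512, B_lin = 0.107023
L = 0.2126×R + 0.7152×G + 0.0722×B
L = 0.2126×0.124772 + 0.7152×0.006512 + 0.0722×0.107023
L ≈ 0.038911


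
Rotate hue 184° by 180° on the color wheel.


New hue = (H + rotation) mod 360
New hue = (184 + 180) mod 360
= 364 mod 360
= 4°


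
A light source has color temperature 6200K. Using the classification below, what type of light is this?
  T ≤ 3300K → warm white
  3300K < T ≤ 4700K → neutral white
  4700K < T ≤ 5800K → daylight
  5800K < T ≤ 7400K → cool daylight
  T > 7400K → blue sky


Temperature: 6200K
5800K < 6200K ≤ 7400K → cool daylight
Classification: cool daylight


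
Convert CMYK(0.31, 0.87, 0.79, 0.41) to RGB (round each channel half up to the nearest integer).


R = 255 × (1-C) × (1-K) = 255 × 0.69 × 0.59 = 103.8105 → 104
G = 255 × (1-M) × (1-K) = 255 × 0.13 × 0.59 = 19.5585 → 20
B = 255 × (1-Y) × (1-K) = 255 × 0.21 × 0.59 = 31.5945 → 32
= RGB(104, 20, 32)


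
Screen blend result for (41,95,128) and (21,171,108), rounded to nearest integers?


Screen: C = 255 - (255-A)×(255-B)/255, rounded to nearest integer
R: 255 - (255-41)×(255-21)/255 = 255 - 50076/255 ≈ 255 - 196.376 = 58.624 → 59
G: 255 - (255-95)×(255-171)/255 = 255 - 13440/255 ≈ 255 - 52.706 = 202.294 → 202
B: 255 - (255-128)×(255-108)/255 = 255 - 18669/255 ≈ 255 - 73.212 = 181.788 → 182
= RGB(59, 202, 182)


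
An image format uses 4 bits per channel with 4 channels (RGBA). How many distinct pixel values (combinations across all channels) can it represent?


Total bits = 4 bits/channel × 4 channels = 16 bits
Distinct pixel values = 2^16
= 65,536 pixel values


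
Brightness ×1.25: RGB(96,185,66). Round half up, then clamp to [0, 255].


Multiply each channel by 1.25, round half up, clamp to [0, 255]
R: 96×1.25 = 120
G: 185×1.25 = 231.25 → round → 231
B: 66×1.25 = 82.5 → round → 83
= RGB(120, 231, 83)


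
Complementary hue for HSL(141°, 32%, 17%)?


Complement = opposite side of color wheel = hue + 180°
H' = (141 + 180) mod 360 = 321°
S and L unchanged.
= HSL(321°, 32%, 17%)


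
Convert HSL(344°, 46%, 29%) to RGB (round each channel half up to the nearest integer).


H=344°, S=0.46, L=0.29
C = (1-|2L-1|)×S = (1-|-0.42|)×0.46 = 0.2668
H' = H/60 = 344/60 ≈ 5.7333; X = C×(1-|H' mod 2 - 1|) ≈ 0.0711
m = L - C/2 = 0.29 - 0.1334 = 0.1566
Sector ⌊H'⌋ = 5 → (R',G',B') = (0.2668, 0.0, ≈0.0711)
RGB = ((R'+m)×255, (G'+m)×255, (B'+m)×255) = (107.967, 39.933, 58.0754)
Round half up → RGB(108, 40, 58)


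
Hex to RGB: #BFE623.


BF → 191 (R)
E6 → 230 (G)
23 → 35 (B)
= RGB(191, 230, 35)


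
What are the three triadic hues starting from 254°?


Triadic: equally spaced at 120° intervals
H1 = 254°
H2 = (254 + 120) mod 360 = 14°
H3 = (254 + 240) mod 360 = 134°
Triadic = 254°, 14°, 134°


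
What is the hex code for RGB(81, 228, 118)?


R = 81 → 51 (hex)
G = 228 → E4 (hex)
B = 118 → 76 (hex)
Hex = #51E476


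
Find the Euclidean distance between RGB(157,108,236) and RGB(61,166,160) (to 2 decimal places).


d = √[(R₁-R₂)² + (G₁-G₂)² + (B₁-B₂)²]
d = √[(157-61)² + (108-166)² + (236-160)²]
d = √[9216 + 3364 + 5776]
d = √18356
d ≈ 135.48


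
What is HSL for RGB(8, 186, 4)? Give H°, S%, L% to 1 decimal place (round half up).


Normalize: R'=8/255≈0.0314, G'=186/255≈0.7294, B'=4/255≈0.0157
Max=186/255, Min=4/255, Δ=Max-Min=182/255
L = (Max+Min)/2 = (186+4)/510 = 190/510 = 0.37254… → L = 37.3%
L ≤ 0.5 → S = Δ/(Max+Min) = 182/(186+4) = 182/190 = 0.95789… → S = 95.8%
(the 1/255 factors cancel in S and H, so raw channel differences can be used)
Max is G' → H = 60 × ((B-R)/Δ + 2) = 60 × ((4-8)/182 + 2)
  -4/182 + 2 = -0.0219… + 2 = 1.9780…
  H = 60 × 1.9780… = 118.681…° → H = 118.7°
= HSL(118.7°, 95.8%, 37.3%)


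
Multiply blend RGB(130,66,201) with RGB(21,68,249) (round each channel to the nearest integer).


Multiply: C = A×B/255, rounded to nearest integer
R: 130×21/255 = 2730/255 ≈ 10.706 → 11
G: 66×68/255 = 4488/255 ≈ 17.600 → 18
B: 201×249/255 = 50049/255 ≈ 196.271 → 196
= RGB(11, 18, 196)


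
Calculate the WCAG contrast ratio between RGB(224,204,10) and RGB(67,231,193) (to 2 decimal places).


Linearize each sRGB channel c=v/255: c/12.92 if c ≤ 0.04045 else ((c+0.055)/1.055)^2.4
L = 0.2126×R_lin + 0.7152×G_lin + 0.0722×B_lin
Color 1 (224,204,10):
  R=224: 224/255≈0.8784 > 0.04045 → ((0.8784+0.055)/1.055)^2.4 ≈ 0.74540
  G=204: 204/255≈0.8000 > 0.04045 → ((0.8000+0.055)/1.055)^2.4 ≈ 0.60383
  B=10: 10/255≈0.0392 ≤ 0.04045 → 0.0392/12.92 ≈ 0.00304
  L1 = 0.2126×0.74540 + 0.7152×0.60383 + 0.0722×0.00304 ≈ 0.59055
Color 2 (67,231,193):
  R=67: 67/255≈0.2627 > 0.04045 → ((0.2627+0.055)/1.055)^2.4 ≈ 0.05613
  G=231: 231/255≈0.9059 > 0.04045 → ((0.9059+0.055)/1.055)^2.4 ≈ 0.79910
  B=193: 193/255≈0.7569 > 0.04045 → ((0.7569+0.055)/1.055)^2.4 ≈ 0.53328
  L2 = 0.2126×0.05613 + 0.7152×0.79910 + 0.0722×0.53328 ≈ 0.62195
Lighter = 0.62195, Darker = 0.59055
Ratio = (L_lighter + 0.05) / (L_darker + 0.05)
Ratio = (0.62195 + 0.05) / (0.59055 + 0.05) = 0.67195 / 0.64055 ≈ 1.0490
Ratio ≈ 1.05:1


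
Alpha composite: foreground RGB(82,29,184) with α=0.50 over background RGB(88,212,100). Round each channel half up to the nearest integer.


C = α×F + (1-α)×B, with 1-α = 0.50
R: 0.50×82 + 0.50×88 = 41.00 + 44.00 = 85.00 → 85
G: 0.50×29 + 0.50×212 = 14.50 + 106.00 = 120.50 → 121
B: 0.50×184 + 0.50×100 = 92.00 + 50.00 = 142.00 → 142
= RGB(85, 121, 142)


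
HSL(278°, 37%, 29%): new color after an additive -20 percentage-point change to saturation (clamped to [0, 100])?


Original S = 37%
Adjustment = -20 percentage points
New S = 37 + (-20) = 17
Clamp to [0, 100] → 17
= HSL(278°, 17%, 29%)


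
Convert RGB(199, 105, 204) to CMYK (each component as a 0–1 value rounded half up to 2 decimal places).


R'=199/255≈0.7804, G'=105/255≈0.4118, B'=204/255≈0.8000
K = 1 - max(R',G',B') = 1 - 204/255 = 51/255 = 0.2 → 0.20
(1-R'-K)/(1-K) simplifies to (max-R)/max with max = 204:
C = (204-199)/204 = 5/204 = 0.02450… → 0.02
M = (204-105)/204 = 99/204 = 0.48529… → 0.49
Y = (204-204)/204 = 0/204 = 0 → 0.00
= CMYK(0.02, 0.49, 0.00, 0.20)


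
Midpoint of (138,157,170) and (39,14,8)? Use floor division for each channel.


Midpoint: each channel = ⌊(C₁+C₂)/2⌋
R: ⌊(138+39)/2⌋ = 88
G: ⌊(157+14)/2⌋ = 85
B: ⌊(170+8)/2⌋ = 89
= RGB(88, 85, 89)


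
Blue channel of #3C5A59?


Color: #3C5A59
R = 3C = 60
G = 5A = 90
B = 59 = 89
Blue = 89


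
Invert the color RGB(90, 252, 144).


Invert: (255-R, 255-G, 255-B)
R: 255-90 = 165
G: 255-252 = 3
B: 255-144 = 111
= RGB(165, 3, 111)


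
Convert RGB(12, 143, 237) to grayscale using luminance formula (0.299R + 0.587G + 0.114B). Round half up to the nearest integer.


Gray = 0.299×R + 0.587×G + 0.114×B
Gray = 0.299×12 + 0.587×143 + 0.114×237
Gray = 3.588 + 83.941 + 27.018
Gray = 114.547 → round half up → 115
Gray = 115


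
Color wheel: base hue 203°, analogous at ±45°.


Base hue: 203°
Left analog: (203 - 45) mod 360 = 158°
Right analog: (203 + 45) mod 360 = 248°
Analogous hues = 158° and 248°


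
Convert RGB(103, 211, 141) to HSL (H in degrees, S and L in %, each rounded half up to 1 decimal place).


Normalize: R'=103/255≈0.4039, G'=211/255≈0.8275, B'=141/255≈0.5529
Max=211/255, Min=103/255, Δ=Max-Min=108/255
L = (Max+Min)/2 = (211+103)/510 = 314/510 = 0.61568… → L = 61.6%
L > 0.5 → S = Δ/(2-Max-Min) = 108/(510-211-103) = 108/196 = 0.55102… → S = 55.1%
(the 1/255 factors cancel in S and H, so raw channel differences can be used)
Max is G' → H = 60 × ((B-R)/Δ + 2) = 60 × ((141-103)/108 + 2)
  38/108 + 2 = 0.3518… + 2 = 2.3518…
  H = 60 × 2.3518… = 141.111…° → H = 141.1°
= HSL(141.1°, 55.1%, 61.6%)


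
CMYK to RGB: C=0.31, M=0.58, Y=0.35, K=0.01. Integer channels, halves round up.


R = 255 × (1-C) × (1-K) = 255 × 0.69 × 0.99 = 174.1905 → 174
G = 255 × (1-M) × (1-K) = 255 × 0.42 × 0.99 = 106.029 → 106
B = 255 × (1-Y) × (1-K) = 255 × 0.65 × 0.99 = 164.0925 → 164
= RGB(174, 106, 164)


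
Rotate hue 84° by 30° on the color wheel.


New hue = (H + rotation) mod 360
New hue = (84 + 30) mod 360
= 114 mod 360
= 114°


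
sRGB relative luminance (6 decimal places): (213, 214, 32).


Linearize each channel (sRGB transfer function): c = v/255; c_lin = c/12.92 if c ≤ 0.04045, else ((c+0.055)/1.055)^2.4
  R: 213/255 ≈ 0.835294 > 0.04045 → ((0.835294+0.055)/1.055)^2.4 ≈ 0.665387
  G: 214/255 ≈ 0.839216 > 0.04045 → ((0.839216+0.055)/1.055)^2.4 ≈ 0.672443
  B: 32/255 ≈ 0.125490 > 0.04045 → ((0.125490+0.055)/1.055)^2.4 ≈ 0.014444
R_lin = 0.665387, G_lin = 0.672443, B_lin = 0.014444
L = 0.2126×R + 0.7152×G + 0.0722×B
L = 0.2126×0.665387 + 0.7152×0.672443 + 0.0722×0.014444
L ≈ 0.623436


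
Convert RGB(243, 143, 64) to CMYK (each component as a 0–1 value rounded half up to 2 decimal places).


R'=243/255≈0.9529, G'=143/255≈0.5608, B'=64/255≈0.2510
K = 1 - max(R',G',B') = 1 - 243/255 = 12/255 = 0.04705… → 0.05
(1-R'-K)/(1-K) simplifies to (max-R)/max with max = 243:
C = (243-243)/243 = 0/243 = 0 → 0.00
M = (243-143)/243 = 100/243 = 0.41152… → 0.41
Y = (243-64)/243 = 179/243 = 0.73662… → 0.74
= CMYK(0.00, 0.41, 0.74, 0.05)


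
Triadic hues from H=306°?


Triadic: equally spaced at 120° intervals
H1 = 306°
H2 = (306 + 120) mod 360 = 66°
H3 = (306 + 240) mod 360 = 186°
Triadic = 306°, 66°, 186°


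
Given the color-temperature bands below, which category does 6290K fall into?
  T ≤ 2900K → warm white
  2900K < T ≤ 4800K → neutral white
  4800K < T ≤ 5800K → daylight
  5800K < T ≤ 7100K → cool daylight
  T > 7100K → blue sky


Temperature: 6290K
5800K < 6290K ≤ 7100K → cool daylight
Classification: cool daylight


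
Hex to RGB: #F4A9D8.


F4 → 244 (R)
A9 → 169 (G)
D8 → 216 (B)
= RGB(244, 169, 216)


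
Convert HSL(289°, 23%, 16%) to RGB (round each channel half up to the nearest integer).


H=289°, S=0.23, L=0.16
C = (1-|2L-1|)×S = (1-|-0.68|)×0.23 = 0.0736
H' = H/60 = 289/60 ≈ 4.8167; X = C×(1-|H' mod 2 - 1|) ≈ 0.0601
m = L - C/2 = 0.16 - 0.0368 = 0.1232
Sector ⌊H'⌋ = 4 → (R',G',B') = (≈0.0601, 0.0, 0.0736)
RGB = ((R'+m)×255, (G'+m)×255, (B'+m)×255) = (46.7432, 31.416, 50.184)
Round half up → RGB(47, 31, 50)


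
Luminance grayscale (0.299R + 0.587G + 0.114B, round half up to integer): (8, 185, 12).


Gray = 0.299×R + 0.587×G + 0.114×B
Gray = 0.299×8 + 0.587×185 + 0.114×12
Gray = 2.392 + 108.595 + 1.368
Gray = 112.355 → round half up → 112
Gray = 112


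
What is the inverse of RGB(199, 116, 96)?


Invert: (255-R, 255-G, 255-B)
R: 255-199 = 56
G: 255-116 = 139
B: 255-96 = 159
= RGB(56, 139, 159)


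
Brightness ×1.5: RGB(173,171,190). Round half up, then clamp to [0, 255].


Multiply each channel by 1.5, round half up, clamp to [0, 255]
R: 173×1.5 = 259.5 → round → 260 → clamp → 255
G: 171×1.5 = 256.5 → round → 257 → clamp → 255
B: 190×1.5 = 285 → clamp → 255
= RGB(255, 255, 255)


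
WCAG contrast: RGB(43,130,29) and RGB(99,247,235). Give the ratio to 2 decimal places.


Linearize each sRGB channel c=v/255: c/12.92 if c ≤ 0.04045 else ((c+0.055)/1.055)^2.4
L = 0.2126×R_lin + 0.7152×G_lin + 0.0722×B_lin
Color 1 (43,130,29):
  R=43: 43/255≈0.1686 > 0.04045 → ((0.1686+0.055)/1.055)^2.4 ≈ 0.02416
  G=130: 130/255≈0.5098 > 0.04045 → ((0.5098+0.055)/1.055)^2.4 ≈ 0.22323
  B=29: 29/255≈0.1137 > 0.04045 → ((0.1137+0.055)/1.055)^2.4 ≈ 0.01229
  L1 = 0.2126×0.02416 + 0.7152×0.22323 + 0.0722×0.01229 ≈ 0.16568
Color 2 (99,247,235):
  R=99: 99/255≈0.3882 > 0.04045 → ((0.3882+0.055)/1.055)^2.4 ≈ 0.12477
  G=247: 247/255≈0.9686 > 0.04045 → ((0.9686+0.055)/1.055)^2.4 ≈ 0.93011
  B=235: 235/255≈0.9216 > 0.04045 → ((0.9216+0.055)/1.055)^2.4 ≈ 0.83077
  L2 = 0.2126×0.12477 + 0.7152×0.93011 + 0.0722×0.83077 ≈ 0.75172
Lighter = 0.75172, Darker = 0.16568
Ratio = (L_lighter + 0.05) / (L_darker + 0.05)
Ratio = (0.75172 + 0.05) / (0.16568 + 0.05) = 0.80172 / 0.21568 ≈ 3.7173
Ratio ≈ 3.72:1


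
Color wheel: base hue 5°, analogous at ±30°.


Base hue: 5°
Left analog: (5 - 30) mod 360 = 335°
Right analog: (5 + 30) mod 360 = 35°
Analogous hues = 335° and 35°


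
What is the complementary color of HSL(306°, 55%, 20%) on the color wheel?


Complement = opposite side of color wheel = hue + 180°
H' = (306 + 180) mod 360 = 126°
S and L unchanged.
= HSL(126°, 55%, 20%)


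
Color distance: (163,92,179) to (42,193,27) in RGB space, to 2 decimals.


d = √[(R₁-R₂)² + (G₁-G₂)² + (B₁-B₂)²]
d = √[(163-42)² + (92-193)² + (179-27)²]
d = √[14641 + 10201 + 23104]
d = √47946
d ≈ 218.97


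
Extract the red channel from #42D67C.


Color: #42D67C
R = 42 = 66
G = D6 = 214
B = 7C = 124
Red = 66


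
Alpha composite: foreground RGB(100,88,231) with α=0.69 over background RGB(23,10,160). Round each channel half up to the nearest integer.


C = α×F + (1-α)×B, with 1-α = 0.31
R: 0.69×100 + 0.31×23 = 69.00 + 7.13 = 76.13 → 76
G: 0.69×88 + 0.31×10 = 60.72 + 3.10 = 63.82 → 64
B: 0.69×231 + 0.31×160 = 159.39 + 49.60 = 208.99 → 209
= RGB(76, 64, 209)


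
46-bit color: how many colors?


Colors = 2^bits = 2^46
= 70,368,744,177,664 colors


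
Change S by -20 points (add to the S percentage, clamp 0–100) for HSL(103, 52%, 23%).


Original S = 52%
Adjustment = -20 percentage points
New S = 52 + (-20) = 32
Clamp to [0, 100] → 32
= HSL(103°, 32%, 23%)


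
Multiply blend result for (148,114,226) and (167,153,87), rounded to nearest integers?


Multiply: C = A×B/255, rounded to nearest integer
R: 148×167/255 = 24716/255 ≈ 96.925 → 97
G: 114×153/255 = 17442/255 ≈ 68.400 → 68
B: 226×87/255 = 19662/255 ≈ 77.106 → 77
= RGB(97, 68, 77)


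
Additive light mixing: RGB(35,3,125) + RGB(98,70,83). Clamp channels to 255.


Additive: each channel = min(255, C₁+C₂)
R: 35+98 = 133 → 133
G: 3+70 = 73 → 73
B: 125+83 = 208 → 208
= RGB(133, 73, 208)


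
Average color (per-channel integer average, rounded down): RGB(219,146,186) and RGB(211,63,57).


Midpoint: each channel = ⌊(C₁+C₂)/2⌋
R: ⌊(219+211)/2⌋ = 215
G: ⌊(146+63)/2⌋ = 104
B: ⌊(186+57)/2⌋ = 121
= RGB(215, 104, 121)


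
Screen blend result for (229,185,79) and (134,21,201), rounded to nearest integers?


Screen: C = 255 - (255-A)×(255-B)/255, rounded to nearest integer
R: 255 - (255-229)×(255-134)/255 = 255 - 3146/255 ≈ 255 - 12.337 = 242.663 → 243
G: 255 - (255-185)×(255-21)/255 = 255 - 16380/255 ≈ 255 - 64.235 = 190.765 → 191
B: 255 - (255-79)×(255-201)/255 = 255 - 9504/255 ≈ 255 - 37.271 = 217.729 → 218
= RGB(243, 191, 218)


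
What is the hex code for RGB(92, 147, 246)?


R = 92 → 5C (hex)
G = 147 → 93 (hex)
B = 246 → F6 (hex)
Hex = #5C93F6


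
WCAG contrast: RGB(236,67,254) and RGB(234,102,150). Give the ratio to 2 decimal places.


Linearize each sRGB channel c=v/255: c/12.92 if c ≤ 0.04045 else ((c+0.055)/1.055)^2.4
L = 0.2126×R_lin + 0.7152×G_lin + 0.0722×B_lin
Color 1 (236,67,254):
  R=236: 236/255≈0.9255 > 0.04045 → ((0.9255+0.055)/1.055)^2.4 ≈ 0.83880
  G=67: 67/255≈0.2627 > 0.04045 → ((0.2627+0.055)/1.055)^2.4 ≈ 0.05613
  B=254: 254/255≈0.9961 > 0.04045 → ((0.9961+0.055)/1.055)^2.4 ≈ 0.99110
  L1 = 0.2126×0.83880 + 0.7152×0.05613 + 0.0722×0.99110 ≈ 0.29003
Color 2 (234,102,150):
  R=234: 234/255≈0.9176 > 0.04045 → ((0.9176+0.055)/1.055)^2.4 ≈ 0.82279
  G=102: 102/255≈0.4000 > 0.04045 → ((0.4000+0.055)/1.055)^2.4 ≈ 0.13287
  B=150: 150/255≈0.5882 > 0.04045 → ((0.5882+0.055)/1.055)^2.4 ≈ 0.30499
  L2 = 0.2126×0.82279 + 0.7152×0.13287 + 0.0722×0.30499 ≈ 0.29197
Lighter = 0.29197, Darker = 0.29003
Ratio = (L_lighter + 0.05) / (L_darker + 0.05)
Ratio = (0.29197 + 0.05) / (0.29003 + 0.05) = 0.34197 / 0.34003 ≈ 1.0057
Ratio ≈ 1.01:1


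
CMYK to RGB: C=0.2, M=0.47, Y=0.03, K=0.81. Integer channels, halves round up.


R = 255 × (1-C) × (1-K) = 255 × 0.80 × 0.19 = 38.76 → 39
G = 255 × (1-M) × (1-K) = 255 × 0.53 × 0.19 = 25.6785 → 26
B = 255 × (1-Y) × (1-K) = 255 × 0.97 × 0.19 = 46.9965 → 47
= RGB(39, 26, 47)


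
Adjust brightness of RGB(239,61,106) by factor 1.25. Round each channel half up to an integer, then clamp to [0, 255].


Multiply each channel by 1.25, round half up, clamp to [0, 255]
R: 239×1.25 = 298.75 → round → 299 → clamp → 255
G: 61×1.25 = 76.25 → round → 76
B: 106×1.25 = 132.5 → round → 133
= RGB(255, 76, 133)


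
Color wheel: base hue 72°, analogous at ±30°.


Base hue: 72°
Left analog: (72 - 30) mod 360 = 42°
Right analog: (72 + 30) mod 360 = 102°
Analogous hues = 42° and 102°


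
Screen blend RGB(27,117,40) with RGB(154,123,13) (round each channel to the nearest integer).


Screen: C = 255 - (255-A)×(255-B)/255, rounded to nearest integer
R: 255 - (255-27)×(255-154)/255 = 255 - 23028/255 ≈ 255 - 90.306 = 164.694 → 165
G: 255 - (255-117)×(255-123)/255 = 255 - 18216/255 ≈ 255 - 71.435 = 183.565 → 184
B: 255 - (255-40)×(255-13)/255 = 255 - 52030/255 ≈ 255 - 204.039 = 50.961 → 51
= RGB(165, 184, 51)


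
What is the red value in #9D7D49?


Color: #9D7D49
R = 9D = 157
G = 7D = 125
B = 49 = 73
Red = 157


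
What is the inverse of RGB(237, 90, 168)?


Invert: (255-R, 255-G, 255-B)
R: 255-237 = 18
G: 255-90 = 165
B: 255-168 = 87
= RGB(18, 165, 87)


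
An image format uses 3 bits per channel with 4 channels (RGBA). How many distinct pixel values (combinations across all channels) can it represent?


Total bits = 3 bits/channel × 4 channels = 12 bits
Distinct pixel values = 2^12
= 4,096 pixel values


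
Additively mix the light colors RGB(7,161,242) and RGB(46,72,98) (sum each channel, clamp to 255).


Additive: each channel = min(255, C₁+C₂)
R: 7+46 = 53 → 53
G: 161+72 = 233 → 233
B: 242+98 = 340 → 255
= RGB(53, 233, 255)


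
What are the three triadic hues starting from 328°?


Triadic: equally spaced at 120° intervals
H1 = 328°
H2 = (328 + 120) mod 360 = 88°
H3 = (328 + 240) mod 360 = 208°
Triadic = 328°, 88°, 208°


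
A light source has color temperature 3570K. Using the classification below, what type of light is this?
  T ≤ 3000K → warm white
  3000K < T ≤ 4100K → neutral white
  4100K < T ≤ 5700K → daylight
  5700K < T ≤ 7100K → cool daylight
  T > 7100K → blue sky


Temperature: 3570K
3000K < 3570K ≤ 4100K → neutral white
Classification: neutral white


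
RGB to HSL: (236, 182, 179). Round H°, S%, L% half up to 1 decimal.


Normalize: R'=236/255≈0.9255, G'=182/255≈0.7137, B'=179/255≈0.7020
Max=236/255, Min=179/255, Δ=Max-Min=57/255
L = (Max+Min)/2 = (236+179)/510 = 415/510 = 0.81372… → L = 81.4%
L > 0.5 → S = Δ/(2-Max-Min) = 57/(510-236-179) = 57/95 = 0.6 → S = 60.0%
(the 1/255 factors cancel in S and H, so raw channel differences can be used)
Max is R' → H = 60 × (((G-B)/Δ) mod 6) = 60 × (((182-179)/57) mod 6)
  3/57 = 0.0526…
  H = 60 × 0.0526… = 3.157…° → H = 3.2°
= HSL(3.2°, 60.0%, 81.4%)


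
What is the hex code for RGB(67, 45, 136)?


R = 67 → 43 (hex)
G = 45 → 2D (hex)
B = 136 → 88 (hex)
Hex = #432D88


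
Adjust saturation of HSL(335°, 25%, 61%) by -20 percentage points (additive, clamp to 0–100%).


Original S = 25%
Adjustment = -20 percentage points
New S = 25 + (-20) = 5
Clamp to [0, 100] → 5
= HSL(335°, 5%, 61%)


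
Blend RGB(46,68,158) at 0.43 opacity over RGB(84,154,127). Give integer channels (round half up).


C = α×F + (1-α)×B, with 1-α = 0.57
R: 0.43×46 + 0.57×84 = 19.78 + 47.88 = 67.66 → 68
G: 0.43×68 + 0.57×154 = 29.24 + 87.78 = 117.02 → 117
B: 0.43×158 + 0.57×127 = 67.94 + 72.39 = 140.33 → 140
= RGB(68, 117, 140)


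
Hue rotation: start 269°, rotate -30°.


New hue = (H + rotation) mod 360
New hue = (269 -30) mod 360
= 239 mod 360
= 239°


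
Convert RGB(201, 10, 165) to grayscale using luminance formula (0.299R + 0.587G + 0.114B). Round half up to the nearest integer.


Gray = 0.299×R + 0.587×G + 0.114×B
Gray = 0.299×201 + 0.587×10 + 0.114×165
Gray = 60.099 + 5.870 + 18.810
Gray = 84.779 → round half up → 85
Gray = 85


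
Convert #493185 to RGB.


49 → 73 (R)
31 → 49 (G)
85 → 133 (B)
= RGB(73, 49, 133)


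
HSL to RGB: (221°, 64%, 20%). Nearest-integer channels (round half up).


H=221°, S=0.64, L=0.20
C = (1-|2L-1|)×S = (1-|-0.60|)×0.64 = 0.256
H' = H/60 = 221/60 ≈ 3.6833; X = C×(1-|H' mod 2 - 1|) ≈ 0.0811
m = L - C/2 = 0.20 - 0.128 = 0.072
Sector ⌊H'⌋ = 3 → (R',G',B') = (0.0, ≈0.0811, 0.256)
RGB = ((R'+m)×255, (G'+m)×255, (B'+m)×255) = (18.36, 39.032, 83.64)
Round half up → RGB(18, 39, 84)


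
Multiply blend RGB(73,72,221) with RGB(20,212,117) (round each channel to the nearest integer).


Multiply: C = A×B/255, rounded to nearest integer
R: 73×20/255 = 1460/255 ≈ 5.725 → 6
G: 72×212/255 = 15264/255 ≈ 59.859 → 60
B: 221×117/255 = 25857/255 ≈ 101.400 → 101
= RGB(6, 60, 101)


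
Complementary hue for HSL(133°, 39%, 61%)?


Complement = opposite side of color wheel = hue + 180°
H' = (133 + 180) mod 360 = 313°
S and L unchanged.
= HSL(313°, 39%, 61%)


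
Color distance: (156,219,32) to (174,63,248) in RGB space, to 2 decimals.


d = √[(R₁-R₂)² + (G₁-G₂)² + (B₁-B₂)²]
d = √[(156-174)² + (219-63)² + (32-248)²]
d = √[324 + 24336 + 46656]
d = √71316
d ≈ 267.05


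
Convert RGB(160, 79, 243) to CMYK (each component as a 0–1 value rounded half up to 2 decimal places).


R'=160/255≈0.6275, G'=79/255≈0.3098, B'=243/255≈0.9529
K = 1 - max(R',G',B') = 1 - 243/255 = 12/255 = 0.04705… → 0.05
(1-R'-K)/(1-K) simplifies to (max-R)/max with max = 243:
C = (243-160)/243 = 83/243 = 0.34156… → 0.34
M = (243-79)/243 = 164/243 = 0.67489… → 0.67
Y = (243-243)/243 = 0/243 = 0 → 0.00
= CMYK(0.34, 0.67, 0.00, 0.05)


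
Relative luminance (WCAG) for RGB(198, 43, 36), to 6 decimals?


Linearize each channel (sRGB transfer function): c = v/255; c_lin = c/12.92 if c ≤ 0.04045, else ((c+0.055)/1.055)^2.4
  R: 198/255 ≈ 0.776471 > 0.04045 → ((0.776471+0.055)/1.055)^2.4 ≈ 0.564712
  G: 43/255 ≈ 0.168627 > 0.04045 → ((0.168627+0.055)/1.055)^2.4 ≈ 0.024158
  B: 36/255 ≈ 0.141176 > 0.04045 → ((0.141176+0.055)/1.055)^2.4 ≈ 0.017642
R_lin = 0.564712, G_lin = 0.024158, B_lin = 0.017642
L = 0.2126×R + 0.7152×G + 0.0722×B
L = 0.2126×0.564712 + 0.7152×0.024158 + 0.0722×0.017642
L ≈ 0.138609


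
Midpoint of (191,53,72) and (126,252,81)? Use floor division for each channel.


Midpoint: each channel = ⌊(C₁+C₂)/2⌋
R: ⌊(191+126)/2⌋ = 158
G: ⌊(53+252)/2⌋ = 152
B: ⌊(72+81)/2⌋ = 76
= RGB(158, 152, 76)


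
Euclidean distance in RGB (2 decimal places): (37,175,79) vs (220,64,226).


d = √[(R₁-R₂)² + (G₁-G₂)² + (B₁-B₂)²]
d = √[(37-220)² + (175-64)² + (79-226)²]
d = √[33489 + 12321 + 21609]
d = √67419
d ≈ 259.65


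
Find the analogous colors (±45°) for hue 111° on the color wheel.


Base hue: 111°
Left analog: (111 - 45) mod 360 = 66°
Right analog: (111 + 45) mod 360 = 156°
Analogous hues = 66° and 156°
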